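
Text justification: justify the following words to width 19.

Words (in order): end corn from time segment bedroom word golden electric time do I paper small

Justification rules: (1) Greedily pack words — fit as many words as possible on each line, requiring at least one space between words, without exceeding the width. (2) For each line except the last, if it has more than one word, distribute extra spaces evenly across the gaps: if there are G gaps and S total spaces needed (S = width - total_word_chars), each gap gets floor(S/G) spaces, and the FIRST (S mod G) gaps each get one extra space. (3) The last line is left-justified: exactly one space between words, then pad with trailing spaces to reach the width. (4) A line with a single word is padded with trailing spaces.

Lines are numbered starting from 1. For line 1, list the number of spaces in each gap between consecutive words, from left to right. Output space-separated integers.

Answer: 2 1 1

Derivation:
Line 1: ['end', 'corn', 'from', 'time'] (min_width=18, slack=1)
Line 2: ['segment', 'bedroom'] (min_width=15, slack=4)
Line 3: ['word', 'golden'] (min_width=11, slack=8)
Line 4: ['electric', 'time', 'do', 'I'] (min_width=18, slack=1)
Line 5: ['paper', 'small'] (min_width=11, slack=8)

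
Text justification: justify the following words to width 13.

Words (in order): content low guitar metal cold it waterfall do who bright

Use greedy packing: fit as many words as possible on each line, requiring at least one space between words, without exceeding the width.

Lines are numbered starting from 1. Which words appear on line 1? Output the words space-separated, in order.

Line 1: ['content', 'low'] (min_width=11, slack=2)
Line 2: ['guitar', 'metal'] (min_width=12, slack=1)
Line 3: ['cold', 'it'] (min_width=7, slack=6)
Line 4: ['waterfall', 'do'] (min_width=12, slack=1)
Line 5: ['who', 'bright'] (min_width=10, slack=3)

Answer: content low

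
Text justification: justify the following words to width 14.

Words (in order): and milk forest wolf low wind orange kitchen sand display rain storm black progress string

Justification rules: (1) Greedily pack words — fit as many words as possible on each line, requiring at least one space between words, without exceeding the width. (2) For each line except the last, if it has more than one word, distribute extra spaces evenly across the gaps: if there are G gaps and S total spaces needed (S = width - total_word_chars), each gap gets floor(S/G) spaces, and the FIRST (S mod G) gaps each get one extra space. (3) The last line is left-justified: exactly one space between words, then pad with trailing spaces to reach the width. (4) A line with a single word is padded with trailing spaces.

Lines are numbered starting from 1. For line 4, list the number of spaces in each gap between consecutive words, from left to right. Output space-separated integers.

Line 1: ['and', 'milk'] (min_width=8, slack=6)
Line 2: ['forest', 'wolf'] (min_width=11, slack=3)
Line 3: ['low', 'wind'] (min_width=8, slack=6)
Line 4: ['orange', 'kitchen'] (min_width=14, slack=0)
Line 5: ['sand', 'display'] (min_width=12, slack=2)
Line 6: ['rain', 'storm'] (min_width=10, slack=4)
Line 7: ['black', 'progress'] (min_width=14, slack=0)
Line 8: ['string'] (min_width=6, slack=8)

Answer: 1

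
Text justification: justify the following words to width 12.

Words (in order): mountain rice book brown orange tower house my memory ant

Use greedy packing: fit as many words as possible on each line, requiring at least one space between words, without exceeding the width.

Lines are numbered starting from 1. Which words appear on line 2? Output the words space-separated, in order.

Answer: rice book

Derivation:
Line 1: ['mountain'] (min_width=8, slack=4)
Line 2: ['rice', 'book'] (min_width=9, slack=3)
Line 3: ['brown', 'orange'] (min_width=12, slack=0)
Line 4: ['tower', 'house'] (min_width=11, slack=1)
Line 5: ['my', 'memory'] (min_width=9, slack=3)
Line 6: ['ant'] (min_width=3, slack=9)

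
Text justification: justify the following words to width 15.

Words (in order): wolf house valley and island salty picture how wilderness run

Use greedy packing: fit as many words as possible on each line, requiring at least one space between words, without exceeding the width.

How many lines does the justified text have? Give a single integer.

Answer: 5

Derivation:
Line 1: ['wolf', 'house'] (min_width=10, slack=5)
Line 2: ['valley', 'and'] (min_width=10, slack=5)
Line 3: ['island', 'salty'] (min_width=12, slack=3)
Line 4: ['picture', 'how'] (min_width=11, slack=4)
Line 5: ['wilderness', 'run'] (min_width=14, slack=1)
Total lines: 5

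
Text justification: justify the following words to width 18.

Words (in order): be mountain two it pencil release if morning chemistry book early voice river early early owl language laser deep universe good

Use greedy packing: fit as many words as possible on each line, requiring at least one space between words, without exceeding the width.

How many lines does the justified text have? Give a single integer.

Answer: 7

Derivation:
Line 1: ['be', 'mountain', 'two', 'it'] (min_width=18, slack=0)
Line 2: ['pencil', 'release', 'if'] (min_width=17, slack=1)
Line 3: ['morning', 'chemistry'] (min_width=17, slack=1)
Line 4: ['book', 'early', 'voice'] (min_width=16, slack=2)
Line 5: ['river', 'early', 'early'] (min_width=17, slack=1)
Line 6: ['owl', 'language', 'laser'] (min_width=18, slack=0)
Line 7: ['deep', 'universe', 'good'] (min_width=18, slack=0)
Total lines: 7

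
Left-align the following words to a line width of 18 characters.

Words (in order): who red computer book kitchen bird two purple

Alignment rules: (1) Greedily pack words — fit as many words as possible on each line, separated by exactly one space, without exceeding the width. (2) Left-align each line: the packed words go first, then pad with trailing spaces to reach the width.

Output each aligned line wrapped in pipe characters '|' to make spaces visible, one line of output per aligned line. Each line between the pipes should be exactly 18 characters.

Line 1: ['who', 'red', 'computer'] (min_width=16, slack=2)
Line 2: ['book', 'kitchen', 'bird'] (min_width=17, slack=1)
Line 3: ['two', 'purple'] (min_width=10, slack=8)

Answer: |who red computer  |
|book kitchen bird |
|two purple        |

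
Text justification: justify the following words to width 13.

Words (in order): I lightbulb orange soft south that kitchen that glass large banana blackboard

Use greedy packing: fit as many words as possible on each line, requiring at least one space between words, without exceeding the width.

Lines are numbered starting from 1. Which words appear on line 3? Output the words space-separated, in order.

Answer: south that

Derivation:
Line 1: ['I', 'lightbulb'] (min_width=11, slack=2)
Line 2: ['orange', 'soft'] (min_width=11, slack=2)
Line 3: ['south', 'that'] (min_width=10, slack=3)
Line 4: ['kitchen', 'that'] (min_width=12, slack=1)
Line 5: ['glass', 'large'] (min_width=11, slack=2)
Line 6: ['banana'] (min_width=6, slack=7)
Line 7: ['blackboard'] (min_width=10, slack=3)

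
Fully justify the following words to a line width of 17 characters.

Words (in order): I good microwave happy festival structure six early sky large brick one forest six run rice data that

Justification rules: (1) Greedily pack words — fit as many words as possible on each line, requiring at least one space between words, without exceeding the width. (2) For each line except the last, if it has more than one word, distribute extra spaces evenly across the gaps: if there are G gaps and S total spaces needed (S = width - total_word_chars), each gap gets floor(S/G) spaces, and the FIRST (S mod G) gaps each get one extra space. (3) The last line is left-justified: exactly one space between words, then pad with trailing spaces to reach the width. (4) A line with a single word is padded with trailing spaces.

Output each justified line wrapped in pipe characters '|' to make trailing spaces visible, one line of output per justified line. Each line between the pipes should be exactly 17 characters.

Line 1: ['I', 'good', 'microwave'] (min_width=16, slack=1)
Line 2: ['happy', 'festival'] (min_width=14, slack=3)
Line 3: ['structure', 'six'] (min_width=13, slack=4)
Line 4: ['early', 'sky', 'large'] (min_width=15, slack=2)
Line 5: ['brick', 'one', 'forest'] (min_width=16, slack=1)
Line 6: ['six', 'run', 'rice', 'data'] (min_width=17, slack=0)
Line 7: ['that'] (min_width=4, slack=13)

Answer: |I  good microwave|
|happy    festival|
|structure     six|
|early  sky  large|
|brick  one forest|
|six run rice data|
|that             |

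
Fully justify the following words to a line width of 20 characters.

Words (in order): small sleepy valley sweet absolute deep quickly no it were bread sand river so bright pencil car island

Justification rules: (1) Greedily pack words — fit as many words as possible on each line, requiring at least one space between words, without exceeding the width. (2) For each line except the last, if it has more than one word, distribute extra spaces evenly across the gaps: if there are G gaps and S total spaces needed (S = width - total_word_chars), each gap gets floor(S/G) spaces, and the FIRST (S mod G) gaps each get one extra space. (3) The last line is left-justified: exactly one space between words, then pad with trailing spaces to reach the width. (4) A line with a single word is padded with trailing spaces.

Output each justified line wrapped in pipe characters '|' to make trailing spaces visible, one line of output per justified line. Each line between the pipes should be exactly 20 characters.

Line 1: ['small', 'sleepy', 'valley'] (min_width=19, slack=1)
Line 2: ['sweet', 'absolute', 'deep'] (min_width=19, slack=1)
Line 3: ['quickly', 'no', 'it', 'were'] (min_width=18, slack=2)
Line 4: ['bread', 'sand', 'river', 'so'] (min_width=19, slack=1)
Line 5: ['bright', 'pencil', 'car'] (min_width=17, slack=3)
Line 6: ['island'] (min_width=6, slack=14)

Answer: |small  sleepy valley|
|sweet  absolute deep|
|quickly  no  it were|
|bread  sand river so|
|bright   pencil  car|
|island              |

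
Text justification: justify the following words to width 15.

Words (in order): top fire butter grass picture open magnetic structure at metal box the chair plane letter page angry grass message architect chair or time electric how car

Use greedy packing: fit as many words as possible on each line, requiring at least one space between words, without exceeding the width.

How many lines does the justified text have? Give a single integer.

Answer: 13

Derivation:
Line 1: ['top', 'fire', 'butter'] (min_width=15, slack=0)
Line 2: ['grass', 'picture'] (min_width=13, slack=2)
Line 3: ['open', 'magnetic'] (min_width=13, slack=2)
Line 4: ['structure', 'at'] (min_width=12, slack=3)
Line 5: ['metal', 'box', 'the'] (min_width=13, slack=2)
Line 6: ['chair', 'plane'] (min_width=11, slack=4)
Line 7: ['letter', 'page'] (min_width=11, slack=4)
Line 8: ['angry', 'grass'] (min_width=11, slack=4)
Line 9: ['message'] (min_width=7, slack=8)
Line 10: ['architect', 'chair'] (min_width=15, slack=0)
Line 11: ['or', 'time'] (min_width=7, slack=8)
Line 12: ['electric', 'how'] (min_width=12, slack=3)
Line 13: ['car'] (min_width=3, slack=12)
Total lines: 13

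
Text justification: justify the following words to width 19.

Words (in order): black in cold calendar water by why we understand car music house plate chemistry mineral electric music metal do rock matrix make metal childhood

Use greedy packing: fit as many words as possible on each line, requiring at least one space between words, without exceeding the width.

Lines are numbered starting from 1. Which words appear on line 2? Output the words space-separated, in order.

Line 1: ['black', 'in', 'cold'] (min_width=13, slack=6)
Line 2: ['calendar', 'water', 'by'] (min_width=17, slack=2)
Line 3: ['why', 'we', 'understand'] (min_width=17, slack=2)
Line 4: ['car', 'music', 'house'] (min_width=15, slack=4)
Line 5: ['plate', 'chemistry'] (min_width=15, slack=4)
Line 6: ['mineral', 'electric'] (min_width=16, slack=3)
Line 7: ['music', 'metal', 'do', 'rock'] (min_width=19, slack=0)
Line 8: ['matrix', 'make', 'metal'] (min_width=17, slack=2)
Line 9: ['childhood'] (min_width=9, slack=10)

Answer: calendar water by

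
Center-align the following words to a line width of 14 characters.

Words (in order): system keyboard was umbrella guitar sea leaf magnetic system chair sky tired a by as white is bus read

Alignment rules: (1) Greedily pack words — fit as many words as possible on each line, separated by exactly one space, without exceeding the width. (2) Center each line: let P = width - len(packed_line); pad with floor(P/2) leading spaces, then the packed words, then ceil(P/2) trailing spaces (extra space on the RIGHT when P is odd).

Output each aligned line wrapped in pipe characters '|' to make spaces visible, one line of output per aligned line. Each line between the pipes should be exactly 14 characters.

Answer: |    system    |
| keyboard was |
|   umbrella   |
|  guitar sea  |
|leaf magnetic |
| system chair |
|sky tired a by|
| as white is  |
|   bus read   |

Derivation:
Line 1: ['system'] (min_width=6, slack=8)
Line 2: ['keyboard', 'was'] (min_width=12, slack=2)
Line 3: ['umbrella'] (min_width=8, slack=6)
Line 4: ['guitar', 'sea'] (min_width=10, slack=4)
Line 5: ['leaf', 'magnetic'] (min_width=13, slack=1)
Line 6: ['system', 'chair'] (min_width=12, slack=2)
Line 7: ['sky', 'tired', 'a', 'by'] (min_width=14, slack=0)
Line 8: ['as', 'white', 'is'] (min_width=11, slack=3)
Line 9: ['bus', 'read'] (min_width=8, slack=6)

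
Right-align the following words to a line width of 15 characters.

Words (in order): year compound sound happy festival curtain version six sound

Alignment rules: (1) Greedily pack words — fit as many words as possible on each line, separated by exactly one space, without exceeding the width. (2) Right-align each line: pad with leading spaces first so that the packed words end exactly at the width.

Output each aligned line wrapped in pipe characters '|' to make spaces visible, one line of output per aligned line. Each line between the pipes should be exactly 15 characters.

Answer: |  year compound|
|    sound happy|
|       festival|
|curtain version|
|      six sound|

Derivation:
Line 1: ['year', 'compound'] (min_width=13, slack=2)
Line 2: ['sound', 'happy'] (min_width=11, slack=4)
Line 3: ['festival'] (min_width=8, slack=7)
Line 4: ['curtain', 'version'] (min_width=15, slack=0)
Line 5: ['six', 'sound'] (min_width=9, slack=6)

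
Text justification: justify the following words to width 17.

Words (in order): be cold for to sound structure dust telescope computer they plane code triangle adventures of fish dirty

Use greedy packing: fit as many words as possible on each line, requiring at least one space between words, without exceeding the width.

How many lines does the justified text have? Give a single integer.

Line 1: ['be', 'cold', 'for', 'to'] (min_width=14, slack=3)
Line 2: ['sound', 'structure'] (min_width=15, slack=2)
Line 3: ['dust', 'telescope'] (min_width=14, slack=3)
Line 4: ['computer', 'they'] (min_width=13, slack=4)
Line 5: ['plane', 'code'] (min_width=10, slack=7)
Line 6: ['triangle'] (min_width=8, slack=9)
Line 7: ['adventures', 'of'] (min_width=13, slack=4)
Line 8: ['fish', 'dirty'] (min_width=10, slack=7)
Total lines: 8

Answer: 8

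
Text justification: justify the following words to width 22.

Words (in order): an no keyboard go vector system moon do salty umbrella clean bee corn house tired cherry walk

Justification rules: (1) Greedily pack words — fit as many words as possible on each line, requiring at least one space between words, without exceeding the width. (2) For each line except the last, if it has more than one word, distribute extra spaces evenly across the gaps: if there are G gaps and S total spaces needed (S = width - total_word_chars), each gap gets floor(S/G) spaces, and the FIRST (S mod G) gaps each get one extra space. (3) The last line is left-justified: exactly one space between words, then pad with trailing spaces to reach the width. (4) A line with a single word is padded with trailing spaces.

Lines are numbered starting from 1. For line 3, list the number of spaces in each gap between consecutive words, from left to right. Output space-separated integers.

Answer: 2 2

Derivation:
Line 1: ['an', 'no', 'keyboard', 'go'] (min_width=17, slack=5)
Line 2: ['vector', 'system', 'moon', 'do'] (min_width=21, slack=1)
Line 3: ['salty', 'umbrella', 'clean'] (min_width=20, slack=2)
Line 4: ['bee', 'corn', 'house', 'tired'] (min_width=20, slack=2)
Line 5: ['cherry', 'walk'] (min_width=11, slack=11)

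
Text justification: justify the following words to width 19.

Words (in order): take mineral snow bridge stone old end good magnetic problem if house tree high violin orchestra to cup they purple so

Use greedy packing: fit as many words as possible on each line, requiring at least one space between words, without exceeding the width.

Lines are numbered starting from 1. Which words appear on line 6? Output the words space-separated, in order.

Answer: orchestra to cup

Derivation:
Line 1: ['take', 'mineral', 'snow'] (min_width=17, slack=2)
Line 2: ['bridge', 'stone', 'old'] (min_width=16, slack=3)
Line 3: ['end', 'good', 'magnetic'] (min_width=17, slack=2)
Line 4: ['problem', 'if', 'house'] (min_width=16, slack=3)
Line 5: ['tree', 'high', 'violin'] (min_width=16, slack=3)
Line 6: ['orchestra', 'to', 'cup'] (min_width=16, slack=3)
Line 7: ['they', 'purple', 'so'] (min_width=14, slack=5)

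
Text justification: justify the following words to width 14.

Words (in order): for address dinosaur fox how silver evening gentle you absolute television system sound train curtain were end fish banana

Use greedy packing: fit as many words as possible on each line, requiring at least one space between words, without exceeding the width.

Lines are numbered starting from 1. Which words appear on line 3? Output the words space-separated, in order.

Line 1: ['for', 'address'] (min_width=11, slack=3)
Line 2: ['dinosaur', 'fox'] (min_width=12, slack=2)
Line 3: ['how', 'silver'] (min_width=10, slack=4)
Line 4: ['evening', 'gentle'] (min_width=14, slack=0)
Line 5: ['you', 'absolute'] (min_width=12, slack=2)
Line 6: ['television'] (min_width=10, slack=4)
Line 7: ['system', 'sound'] (min_width=12, slack=2)
Line 8: ['train', 'curtain'] (min_width=13, slack=1)
Line 9: ['were', 'end', 'fish'] (min_width=13, slack=1)
Line 10: ['banana'] (min_width=6, slack=8)

Answer: how silver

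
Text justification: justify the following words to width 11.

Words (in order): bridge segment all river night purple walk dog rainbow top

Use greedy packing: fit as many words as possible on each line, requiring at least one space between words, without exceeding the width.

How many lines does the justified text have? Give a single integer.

Line 1: ['bridge'] (min_width=6, slack=5)
Line 2: ['segment', 'all'] (min_width=11, slack=0)
Line 3: ['river', 'night'] (min_width=11, slack=0)
Line 4: ['purple', 'walk'] (min_width=11, slack=0)
Line 5: ['dog', 'rainbow'] (min_width=11, slack=0)
Line 6: ['top'] (min_width=3, slack=8)
Total lines: 6

Answer: 6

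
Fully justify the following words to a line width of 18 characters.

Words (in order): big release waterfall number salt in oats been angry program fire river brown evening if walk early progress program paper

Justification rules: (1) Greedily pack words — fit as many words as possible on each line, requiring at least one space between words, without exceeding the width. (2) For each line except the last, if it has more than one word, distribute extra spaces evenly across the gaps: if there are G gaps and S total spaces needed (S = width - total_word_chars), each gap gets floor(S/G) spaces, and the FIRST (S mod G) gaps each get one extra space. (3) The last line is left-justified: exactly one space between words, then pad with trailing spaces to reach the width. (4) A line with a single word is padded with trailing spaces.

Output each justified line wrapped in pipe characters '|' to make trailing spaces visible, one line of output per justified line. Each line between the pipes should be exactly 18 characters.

Line 1: ['big', 'release'] (min_width=11, slack=7)
Line 2: ['waterfall', 'number'] (min_width=16, slack=2)
Line 3: ['salt', 'in', 'oats', 'been'] (min_width=17, slack=1)
Line 4: ['angry', 'program', 'fire'] (min_width=18, slack=0)
Line 5: ['river', 'brown'] (min_width=11, slack=7)
Line 6: ['evening', 'if', 'walk'] (min_width=15, slack=3)
Line 7: ['early', 'progress'] (min_width=14, slack=4)
Line 8: ['program', 'paper'] (min_width=13, slack=5)

Answer: |big        release|
|waterfall   number|
|salt  in oats been|
|angry program fire|
|river        brown|
|evening   if  walk|
|early     progress|
|program paper     |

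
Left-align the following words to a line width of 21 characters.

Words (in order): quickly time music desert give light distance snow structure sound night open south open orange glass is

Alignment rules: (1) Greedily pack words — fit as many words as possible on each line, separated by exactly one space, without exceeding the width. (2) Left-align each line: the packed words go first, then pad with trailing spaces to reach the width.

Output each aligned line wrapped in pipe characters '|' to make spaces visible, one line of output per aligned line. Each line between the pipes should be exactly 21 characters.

Answer: |quickly time music   |
|desert give light    |
|distance snow        |
|structure sound night|
|open south open      |
|orange glass is      |

Derivation:
Line 1: ['quickly', 'time', 'music'] (min_width=18, slack=3)
Line 2: ['desert', 'give', 'light'] (min_width=17, slack=4)
Line 3: ['distance', 'snow'] (min_width=13, slack=8)
Line 4: ['structure', 'sound', 'night'] (min_width=21, slack=0)
Line 5: ['open', 'south', 'open'] (min_width=15, slack=6)
Line 6: ['orange', 'glass', 'is'] (min_width=15, slack=6)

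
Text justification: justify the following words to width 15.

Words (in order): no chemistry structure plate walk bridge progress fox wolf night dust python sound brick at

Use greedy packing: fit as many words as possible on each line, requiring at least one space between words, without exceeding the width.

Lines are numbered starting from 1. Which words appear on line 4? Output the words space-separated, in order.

Line 1: ['no', 'chemistry'] (min_width=12, slack=3)
Line 2: ['structure', 'plate'] (min_width=15, slack=0)
Line 3: ['walk', 'bridge'] (min_width=11, slack=4)
Line 4: ['progress', 'fox'] (min_width=12, slack=3)
Line 5: ['wolf', 'night', 'dust'] (min_width=15, slack=0)
Line 6: ['python', 'sound'] (min_width=12, slack=3)
Line 7: ['brick', 'at'] (min_width=8, slack=7)

Answer: progress fox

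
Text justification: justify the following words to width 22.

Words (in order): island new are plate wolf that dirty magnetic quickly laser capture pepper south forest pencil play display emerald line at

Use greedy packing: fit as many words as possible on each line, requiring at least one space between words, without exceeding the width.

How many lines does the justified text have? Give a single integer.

Answer: 7

Derivation:
Line 1: ['island', 'new', 'are', 'plate'] (min_width=20, slack=2)
Line 2: ['wolf', 'that', 'dirty'] (min_width=15, slack=7)
Line 3: ['magnetic', 'quickly', 'laser'] (min_width=22, slack=0)
Line 4: ['capture', 'pepper', 'south'] (min_width=20, slack=2)
Line 5: ['forest', 'pencil', 'play'] (min_width=18, slack=4)
Line 6: ['display', 'emerald', 'line'] (min_width=20, slack=2)
Line 7: ['at'] (min_width=2, slack=20)
Total lines: 7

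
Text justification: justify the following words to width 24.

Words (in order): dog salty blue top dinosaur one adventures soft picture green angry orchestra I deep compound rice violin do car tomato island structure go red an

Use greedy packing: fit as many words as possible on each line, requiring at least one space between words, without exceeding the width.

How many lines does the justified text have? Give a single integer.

Line 1: ['dog', 'salty', 'blue', 'top'] (min_width=18, slack=6)
Line 2: ['dinosaur', 'one', 'adventures'] (min_width=23, slack=1)
Line 3: ['soft', 'picture', 'green', 'angry'] (min_width=24, slack=0)
Line 4: ['orchestra', 'I', 'deep'] (min_width=16, slack=8)
Line 5: ['compound', 'rice', 'violin', 'do'] (min_width=23, slack=1)
Line 6: ['car', 'tomato', 'island'] (min_width=17, slack=7)
Line 7: ['structure', 'go', 'red', 'an'] (min_width=19, slack=5)
Total lines: 7

Answer: 7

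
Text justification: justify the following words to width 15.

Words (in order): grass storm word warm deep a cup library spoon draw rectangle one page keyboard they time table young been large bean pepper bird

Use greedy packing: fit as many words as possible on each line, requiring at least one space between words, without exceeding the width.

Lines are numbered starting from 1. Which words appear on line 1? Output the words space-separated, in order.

Answer: grass storm

Derivation:
Line 1: ['grass', 'storm'] (min_width=11, slack=4)
Line 2: ['word', 'warm', 'deep'] (min_width=14, slack=1)
Line 3: ['a', 'cup', 'library'] (min_width=13, slack=2)
Line 4: ['spoon', 'draw'] (min_width=10, slack=5)
Line 5: ['rectangle', 'one'] (min_width=13, slack=2)
Line 6: ['page', 'keyboard'] (min_width=13, slack=2)
Line 7: ['they', 'time', 'table'] (min_width=15, slack=0)
Line 8: ['young', 'been'] (min_width=10, slack=5)
Line 9: ['large', 'bean'] (min_width=10, slack=5)
Line 10: ['pepper', 'bird'] (min_width=11, slack=4)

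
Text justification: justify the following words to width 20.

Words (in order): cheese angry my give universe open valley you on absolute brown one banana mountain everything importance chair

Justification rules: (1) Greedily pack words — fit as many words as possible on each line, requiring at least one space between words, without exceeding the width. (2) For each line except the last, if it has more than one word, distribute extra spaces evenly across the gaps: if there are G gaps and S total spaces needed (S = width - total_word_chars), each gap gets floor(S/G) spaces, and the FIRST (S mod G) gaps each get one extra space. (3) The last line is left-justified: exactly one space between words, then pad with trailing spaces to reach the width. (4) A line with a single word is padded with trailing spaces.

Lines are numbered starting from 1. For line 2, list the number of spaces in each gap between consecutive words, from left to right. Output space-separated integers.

Line 1: ['cheese', 'angry', 'my', 'give'] (min_width=20, slack=0)
Line 2: ['universe', 'open', 'valley'] (min_width=20, slack=0)
Line 3: ['you', 'on', 'absolute'] (min_width=15, slack=5)
Line 4: ['brown', 'one', 'banana'] (min_width=16, slack=4)
Line 5: ['mountain', 'everything'] (min_width=19, slack=1)
Line 6: ['importance', 'chair'] (min_width=16, slack=4)

Answer: 1 1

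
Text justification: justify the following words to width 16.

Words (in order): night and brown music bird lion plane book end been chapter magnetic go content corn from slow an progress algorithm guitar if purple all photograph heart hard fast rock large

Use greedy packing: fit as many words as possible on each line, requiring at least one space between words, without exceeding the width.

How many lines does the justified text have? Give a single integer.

Line 1: ['night', 'and', 'brown'] (min_width=15, slack=1)
Line 2: ['music', 'bird', 'lion'] (min_width=15, slack=1)
Line 3: ['plane', 'book', 'end'] (min_width=14, slack=2)
Line 4: ['been', 'chapter'] (min_width=12, slack=4)
Line 5: ['magnetic', 'go'] (min_width=11, slack=5)
Line 6: ['content', 'corn'] (min_width=12, slack=4)
Line 7: ['from', 'slow', 'an'] (min_width=12, slack=4)
Line 8: ['progress'] (min_width=8, slack=8)
Line 9: ['algorithm', 'guitar'] (min_width=16, slack=0)
Line 10: ['if', 'purple', 'all'] (min_width=13, slack=3)
Line 11: ['photograph', 'heart'] (min_width=16, slack=0)
Line 12: ['hard', 'fast', 'rock'] (min_width=14, slack=2)
Line 13: ['large'] (min_width=5, slack=11)
Total lines: 13

Answer: 13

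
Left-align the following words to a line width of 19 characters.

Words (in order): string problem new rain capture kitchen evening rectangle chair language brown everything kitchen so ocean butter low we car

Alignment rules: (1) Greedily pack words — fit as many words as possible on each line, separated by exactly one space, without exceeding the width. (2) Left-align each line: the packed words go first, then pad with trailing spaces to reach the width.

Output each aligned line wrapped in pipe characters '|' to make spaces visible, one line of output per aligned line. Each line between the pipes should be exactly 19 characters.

Line 1: ['string', 'problem', 'new'] (min_width=18, slack=1)
Line 2: ['rain', 'capture'] (min_width=12, slack=7)
Line 3: ['kitchen', 'evening'] (min_width=15, slack=4)
Line 4: ['rectangle', 'chair'] (min_width=15, slack=4)
Line 5: ['language', 'brown'] (min_width=14, slack=5)
Line 6: ['everything', 'kitchen'] (min_width=18, slack=1)
Line 7: ['so', 'ocean', 'butter', 'low'] (min_width=19, slack=0)
Line 8: ['we', 'car'] (min_width=6, slack=13)

Answer: |string problem new |
|rain capture       |
|kitchen evening    |
|rectangle chair    |
|language brown     |
|everything kitchen |
|so ocean butter low|
|we car             |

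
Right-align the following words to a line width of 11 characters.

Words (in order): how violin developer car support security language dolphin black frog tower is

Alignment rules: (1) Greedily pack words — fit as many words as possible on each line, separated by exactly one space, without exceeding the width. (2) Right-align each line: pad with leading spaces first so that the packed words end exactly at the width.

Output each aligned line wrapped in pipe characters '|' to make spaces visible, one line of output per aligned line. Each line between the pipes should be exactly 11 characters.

Line 1: ['how', 'violin'] (min_width=10, slack=1)
Line 2: ['developer'] (min_width=9, slack=2)
Line 3: ['car', 'support'] (min_width=11, slack=0)
Line 4: ['security'] (min_width=8, slack=3)
Line 5: ['language'] (min_width=8, slack=3)
Line 6: ['dolphin'] (min_width=7, slack=4)
Line 7: ['black', 'frog'] (min_width=10, slack=1)
Line 8: ['tower', 'is'] (min_width=8, slack=3)

Answer: | how violin|
|  developer|
|car support|
|   security|
|   language|
|    dolphin|
| black frog|
|   tower is|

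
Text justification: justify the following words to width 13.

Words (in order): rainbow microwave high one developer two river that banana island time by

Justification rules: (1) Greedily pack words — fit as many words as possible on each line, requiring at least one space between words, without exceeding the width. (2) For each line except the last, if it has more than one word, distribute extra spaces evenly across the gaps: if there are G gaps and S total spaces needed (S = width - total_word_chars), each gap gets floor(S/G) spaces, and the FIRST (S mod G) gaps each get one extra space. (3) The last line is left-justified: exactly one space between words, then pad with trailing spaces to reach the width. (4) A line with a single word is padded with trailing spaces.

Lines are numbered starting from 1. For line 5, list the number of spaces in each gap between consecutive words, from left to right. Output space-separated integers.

Answer: 4

Derivation:
Line 1: ['rainbow'] (min_width=7, slack=6)
Line 2: ['microwave'] (min_width=9, slack=4)
Line 3: ['high', 'one'] (min_width=8, slack=5)
Line 4: ['developer', 'two'] (min_width=13, slack=0)
Line 5: ['river', 'that'] (min_width=10, slack=3)
Line 6: ['banana', 'island'] (min_width=13, slack=0)
Line 7: ['time', 'by'] (min_width=7, slack=6)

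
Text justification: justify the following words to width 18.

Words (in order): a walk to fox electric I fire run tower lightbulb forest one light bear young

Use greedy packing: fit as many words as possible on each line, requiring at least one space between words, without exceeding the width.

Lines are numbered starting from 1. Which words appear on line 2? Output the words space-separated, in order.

Answer: electric I fire

Derivation:
Line 1: ['a', 'walk', 'to', 'fox'] (min_width=13, slack=5)
Line 2: ['electric', 'I', 'fire'] (min_width=15, slack=3)
Line 3: ['run', 'tower'] (min_width=9, slack=9)
Line 4: ['lightbulb', 'forest'] (min_width=16, slack=2)
Line 5: ['one', 'light', 'bear'] (min_width=14, slack=4)
Line 6: ['young'] (min_width=5, slack=13)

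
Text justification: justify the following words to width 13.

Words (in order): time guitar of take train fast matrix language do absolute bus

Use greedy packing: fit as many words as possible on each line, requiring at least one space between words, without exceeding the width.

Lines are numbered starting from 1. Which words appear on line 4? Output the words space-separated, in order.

Answer: language do

Derivation:
Line 1: ['time', 'guitar'] (min_width=11, slack=2)
Line 2: ['of', 'take', 'train'] (min_width=13, slack=0)
Line 3: ['fast', 'matrix'] (min_width=11, slack=2)
Line 4: ['language', 'do'] (min_width=11, slack=2)
Line 5: ['absolute', 'bus'] (min_width=12, slack=1)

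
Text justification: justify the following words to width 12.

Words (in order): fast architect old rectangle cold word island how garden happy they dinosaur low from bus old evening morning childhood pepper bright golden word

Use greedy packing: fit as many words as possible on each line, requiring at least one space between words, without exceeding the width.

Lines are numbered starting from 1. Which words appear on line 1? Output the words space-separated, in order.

Line 1: ['fast'] (min_width=4, slack=8)
Line 2: ['architect'] (min_width=9, slack=3)
Line 3: ['old'] (min_width=3, slack=9)
Line 4: ['rectangle'] (min_width=9, slack=3)
Line 5: ['cold', 'word'] (min_width=9, slack=3)
Line 6: ['island', 'how'] (min_width=10, slack=2)
Line 7: ['garden', 'happy'] (min_width=12, slack=0)
Line 8: ['they'] (min_width=4, slack=8)
Line 9: ['dinosaur', 'low'] (min_width=12, slack=0)
Line 10: ['from', 'bus', 'old'] (min_width=12, slack=0)
Line 11: ['evening'] (min_width=7, slack=5)
Line 12: ['morning'] (min_width=7, slack=5)
Line 13: ['childhood'] (min_width=9, slack=3)
Line 14: ['pepper'] (min_width=6, slack=6)
Line 15: ['bright'] (min_width=6, slack=6)
Line 16: ['golden', 'word'] (min_width=11, slack=1)

Answer: fast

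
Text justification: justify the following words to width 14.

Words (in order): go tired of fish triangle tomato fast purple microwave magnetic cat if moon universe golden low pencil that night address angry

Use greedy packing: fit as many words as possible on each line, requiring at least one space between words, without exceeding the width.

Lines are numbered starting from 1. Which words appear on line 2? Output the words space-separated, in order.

Line 1: ['go', 'tired', 'of'] (min_width=11, slack=3)
Line 2: ['fish', 'triangle'] (min_width=13, slack=1)
Line 3: ['tomato', 'fast'] (min_width=11, slack=3)
Line 4: ['purple'] (min_width=6, slack=8)
Line 5: ['microwave'] (min_width=9, slack=5)
Line 6: ['magnetic', 'cat'] (min_width=12, slack=2)
Line 7: ['if', 'moon'] (min_width=7, slack=7)
Line 8: ['universe'] (min_width=8, slack=6)
Line 9: ['golden', 'low'] (min_width=10, slack=4)
Line 10: ['pencil', 'that'] (min_width=11, slack=3)
Line 11: ['night', 'address'] (min_width=13, slack=1)
Line 12: ['angry'] (min_width=5, slack=9)

Answer: fish triangle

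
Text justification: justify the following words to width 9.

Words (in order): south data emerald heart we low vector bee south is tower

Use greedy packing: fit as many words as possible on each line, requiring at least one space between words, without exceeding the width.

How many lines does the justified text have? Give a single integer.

Line 1: ['south'] (min_width=5, slack=4)
Line 2: ['data'] (min_width=4, slack=5)
Line 3: ['emerald'] (min_width=7, slack=2)
Line 4: ['heart', 'we'] (min_width=8, slack=1)
Line 5: ['low'] (min_width=3, slack=6)
Line 6: ['vector'] (min_width=6, slack=3)
Line 7: ['bee', 'south'] (min_width=9, slack=0)
Line 8: ['is', 'tower'] (min_width=8, slack=1)
Total lines: 8

Answer: 8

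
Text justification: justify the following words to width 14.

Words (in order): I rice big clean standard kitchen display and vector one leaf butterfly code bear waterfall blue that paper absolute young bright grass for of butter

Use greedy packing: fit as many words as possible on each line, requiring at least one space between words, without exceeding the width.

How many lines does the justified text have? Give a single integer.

Answer: 12

Derivation:
Line 1: ['I', 'rice', 'big'] (min_width=10, slack=4)
Line 2: ['clean', 'standard'] (min_width=14, slack=0)
Line 3: ['kitchen'] (min_width=7, slack=7)
Line 4: ['display', 'and'] (min_width=11, slack=3)
Line 5: ['vector', 'one'] (min_width=10, slack=4)
Line 6: ['leaf', 'butterfly'] (min_width=14, slack=0)
Line 7: ['code', 'bear'] (min_width=9, slack=5)
Line 8: ['waterfall', 'blue'] (min_width=14, slack=0)
Line 9: ['that', 'paper'] (min_width=10, slack=4)
Line 10: ['absolute', 'young'] (min_width=14, slack=0)
Line 11: ['bright', 'grass'] (min_width=12, slack=2)
Line 12: ['for', 'of', 'butter'] (min_width=13, slack=1)
Total lines: 12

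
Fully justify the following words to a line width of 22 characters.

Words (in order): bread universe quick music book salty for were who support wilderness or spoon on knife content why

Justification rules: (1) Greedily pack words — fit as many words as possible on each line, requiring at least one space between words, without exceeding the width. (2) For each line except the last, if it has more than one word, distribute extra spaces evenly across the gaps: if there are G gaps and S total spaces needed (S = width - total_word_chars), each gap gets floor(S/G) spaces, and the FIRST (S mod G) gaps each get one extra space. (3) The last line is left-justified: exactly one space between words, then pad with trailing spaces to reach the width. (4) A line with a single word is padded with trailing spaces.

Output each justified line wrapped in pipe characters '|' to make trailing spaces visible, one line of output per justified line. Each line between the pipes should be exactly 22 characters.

Answer: |bread  universe  quick|
|music  book  salty for|
|were    who    support|
|wilderness or spoon on|
|knife content why     |

Derivation:
Line 1: ['bread', 'universe', 'quick'] (min_width=20, slack=2)
Line 2: ['music', 'book', 'salty', 'for'] (min_width=20, slack=2)
Line 3: ['were', 'who', 'support'] (min_width=16, slack=6)
Line 4: ['wilderness', 'or', 'spoon', 'on'] (min_width=22, slack=0)
Line 5: ['knife', 'content', 'why'] (min_width=17, slack=5)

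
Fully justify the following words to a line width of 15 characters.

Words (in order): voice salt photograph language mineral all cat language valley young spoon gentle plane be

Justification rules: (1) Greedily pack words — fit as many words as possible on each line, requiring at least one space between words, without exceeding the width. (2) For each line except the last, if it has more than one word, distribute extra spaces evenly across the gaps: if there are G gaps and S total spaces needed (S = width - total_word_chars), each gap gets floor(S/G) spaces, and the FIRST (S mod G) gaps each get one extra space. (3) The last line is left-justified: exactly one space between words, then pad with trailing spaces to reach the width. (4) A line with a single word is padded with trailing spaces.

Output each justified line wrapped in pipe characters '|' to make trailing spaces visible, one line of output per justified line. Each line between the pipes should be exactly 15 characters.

Answer: |voice      salt|
|photograph     |
|language       |
|mineral all cat|
|language valley|
|young     spoon|
|gentle plane be|

Derivation:
Line 1: ['voice', 'salt'] (min_width=10, slack=5)
Line 2: ['photograph'] (min_width=10, slack=5)
Line 3: ['language'] (min_width=8, slack=7)
Line 4: ['mineral', 'all', 'cat'] (min_width=15, slack=0)
Line 5: ['language', 'valley'] (min_width=15, slack=0)
Line 6: ['young', 'spoon'] (min_width=11, slack=4)
Line 7: ['gentle', 'plane', 'be'] (min_width=15, slack=0)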